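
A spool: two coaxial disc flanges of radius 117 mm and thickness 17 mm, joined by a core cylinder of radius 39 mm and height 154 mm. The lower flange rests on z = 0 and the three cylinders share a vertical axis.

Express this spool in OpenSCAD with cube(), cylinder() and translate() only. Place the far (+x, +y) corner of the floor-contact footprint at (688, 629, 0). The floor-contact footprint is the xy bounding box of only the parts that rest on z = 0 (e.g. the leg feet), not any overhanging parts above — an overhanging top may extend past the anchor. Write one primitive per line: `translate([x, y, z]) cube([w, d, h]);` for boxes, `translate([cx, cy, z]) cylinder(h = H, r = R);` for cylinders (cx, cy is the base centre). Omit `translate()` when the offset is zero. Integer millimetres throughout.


translate([571, 512, 0]) cylinder(h = 17, r = 117);
translate([571, 512, 17]) cylinder(h = 154, r = 39);
translate([571, 512, 171]) cylinder(h = 17, r = 117);


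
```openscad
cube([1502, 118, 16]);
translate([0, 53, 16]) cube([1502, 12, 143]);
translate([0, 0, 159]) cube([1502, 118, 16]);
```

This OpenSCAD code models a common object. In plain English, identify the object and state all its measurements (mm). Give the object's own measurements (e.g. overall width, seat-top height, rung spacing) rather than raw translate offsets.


An I-beam lying along x, 1502 mm long. Overall section height 175 mm. Two flanges 118 mm wide (y) and 16 mm thick, one on the floor and one at the top; a web 12 mm thick runs between them, centred on the flange width.


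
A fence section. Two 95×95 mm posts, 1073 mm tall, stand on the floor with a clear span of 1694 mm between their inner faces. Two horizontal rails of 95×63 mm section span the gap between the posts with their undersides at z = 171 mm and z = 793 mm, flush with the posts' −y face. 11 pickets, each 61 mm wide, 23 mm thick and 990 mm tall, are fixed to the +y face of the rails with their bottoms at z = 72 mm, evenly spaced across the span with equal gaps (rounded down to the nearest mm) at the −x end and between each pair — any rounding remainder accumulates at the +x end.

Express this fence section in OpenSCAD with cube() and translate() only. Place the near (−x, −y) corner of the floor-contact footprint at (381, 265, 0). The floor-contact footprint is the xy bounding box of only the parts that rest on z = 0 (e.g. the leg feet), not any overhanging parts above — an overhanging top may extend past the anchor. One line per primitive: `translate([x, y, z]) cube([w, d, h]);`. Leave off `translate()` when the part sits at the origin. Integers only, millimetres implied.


translate([381, 265, 0]) cube([95, 95, 1073]);
translate([2170, 265, 0]) cube([95, 95, 1073]);
translate([476, 265, 171]) cube([1694, 95, 63]);
translate([476, 265, 793]) cube([1694, 95, 63]);
translate([561, 360, 72]) cube([61, 23, 990]);
translate([707, 360, 72]) cube([61, 23, 990]);
translate([853, 360, 72]) cube([61, 23, 990]);
translate([999, 360, 72]) cube([61, 23, 990]);
translate([1145, 360, 72]) cube([61, 23, 990]);
translate([1291, 360, 72]) cube([61, 23, 990]);
translate([1437, 360, 72]) cube([61, 23, 990]);
translate([1583, 360, 72]) cube([61, 23, 990]);
translate([1729, 360, 72]) cube([61, 23, 990]);
translate([1875, 360, 72]) cube([61, 23, 990]);
translate([2021, 360, 72]) cube([61, 23, 990]);


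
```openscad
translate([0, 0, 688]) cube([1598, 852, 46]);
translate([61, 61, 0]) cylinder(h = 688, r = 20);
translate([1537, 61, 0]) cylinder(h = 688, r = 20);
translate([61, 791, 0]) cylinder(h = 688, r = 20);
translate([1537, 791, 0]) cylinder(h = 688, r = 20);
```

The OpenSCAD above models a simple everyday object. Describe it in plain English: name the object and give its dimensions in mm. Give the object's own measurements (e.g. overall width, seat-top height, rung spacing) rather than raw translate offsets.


A table: top 1598 mm (x) × 852 mm (y), 46 mm thick, upper face at z = 734 mm, on four round legs of 40 mm diameter, each leg's bounding box inset 41 mm from the nearest pair of top edges from z = 0 to the bottom of the top.


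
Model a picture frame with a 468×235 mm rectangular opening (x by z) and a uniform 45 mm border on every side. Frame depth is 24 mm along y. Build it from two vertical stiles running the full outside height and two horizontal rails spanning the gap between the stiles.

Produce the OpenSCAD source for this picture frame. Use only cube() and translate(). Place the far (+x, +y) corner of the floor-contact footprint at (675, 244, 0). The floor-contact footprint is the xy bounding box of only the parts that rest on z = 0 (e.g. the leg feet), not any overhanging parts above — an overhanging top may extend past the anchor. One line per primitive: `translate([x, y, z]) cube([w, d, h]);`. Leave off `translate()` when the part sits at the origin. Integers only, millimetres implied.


translate([117, 220, 0]) cube([45, 24, 325]);
translate([630, 220, 0]) cube([45, 24, 325]);
translate([162, 220, 0]) cube([468, 24, 45]);
translate([162, 220, 280]) cube([468, 24, 45]);


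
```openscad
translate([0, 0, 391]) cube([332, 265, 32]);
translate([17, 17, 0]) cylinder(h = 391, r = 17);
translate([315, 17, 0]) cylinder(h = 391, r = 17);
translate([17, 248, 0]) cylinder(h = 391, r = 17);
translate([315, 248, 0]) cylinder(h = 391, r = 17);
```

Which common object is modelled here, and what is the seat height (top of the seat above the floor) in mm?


A stool. The seat height is 423 mm.

A 332×265×32 slab at z = 391 on four corner cylinders — a stool. The seat top is 391 + 32 = 423 mm.


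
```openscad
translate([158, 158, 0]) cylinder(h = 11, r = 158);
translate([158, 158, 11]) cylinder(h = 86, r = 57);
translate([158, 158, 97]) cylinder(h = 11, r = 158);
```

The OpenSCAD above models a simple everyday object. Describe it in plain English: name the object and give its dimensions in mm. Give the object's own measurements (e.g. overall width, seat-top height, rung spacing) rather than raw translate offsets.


A spool: two coaxial disc flanges of radius 158 mm and thickness 11 mm, joined by a core cylinder of radius 57 mm and height 86 mm. The lower flange rests on z = 0 and the three cylinders share a vertical axis.


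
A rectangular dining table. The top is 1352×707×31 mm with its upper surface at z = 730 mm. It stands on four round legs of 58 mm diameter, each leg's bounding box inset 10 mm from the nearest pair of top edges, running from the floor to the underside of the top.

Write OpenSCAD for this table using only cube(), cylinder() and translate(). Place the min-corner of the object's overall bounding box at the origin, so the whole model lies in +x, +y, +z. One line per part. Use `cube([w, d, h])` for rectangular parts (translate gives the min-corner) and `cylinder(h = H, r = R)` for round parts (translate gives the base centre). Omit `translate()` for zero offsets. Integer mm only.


translate([0, 0, 699]) cube([1352, 707, 31]);
translate([39, 39, 0]) cylinder(h = 699, r = 29);
translate([1313, 39, 0]) cylinder(h = 699, r = 29);
translate([39, 668, 0]) cylinder(h = 699, r = 29);
translate([1313, 668, 0]) cylinder(h = 699, r = 29);


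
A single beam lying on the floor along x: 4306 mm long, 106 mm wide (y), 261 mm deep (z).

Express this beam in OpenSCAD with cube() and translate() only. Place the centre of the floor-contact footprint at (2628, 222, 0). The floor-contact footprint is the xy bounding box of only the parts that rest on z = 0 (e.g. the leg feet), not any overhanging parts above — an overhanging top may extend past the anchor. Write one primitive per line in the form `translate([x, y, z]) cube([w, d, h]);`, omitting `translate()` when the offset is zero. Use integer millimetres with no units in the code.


translate([475, 169, 0]) cube([4306, 106, 261]);


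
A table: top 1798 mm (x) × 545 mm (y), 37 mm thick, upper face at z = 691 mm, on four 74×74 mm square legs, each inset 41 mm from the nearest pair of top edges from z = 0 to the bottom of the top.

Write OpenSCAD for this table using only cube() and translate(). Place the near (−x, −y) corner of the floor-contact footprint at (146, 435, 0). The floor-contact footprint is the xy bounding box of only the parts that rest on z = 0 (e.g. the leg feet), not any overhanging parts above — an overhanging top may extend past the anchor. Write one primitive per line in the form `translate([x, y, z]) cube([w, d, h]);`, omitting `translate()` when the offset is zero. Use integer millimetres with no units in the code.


translate([105, 394, 654]) cube([1798, 545, 37]);
translate([146, 435, 0]) cube([74, 74, 654]);
translate([1788, 435, 0]) cube([74, 74, 654]);
translate([146, 824, 0]) cube([74, 74, 654]);
translate([1788, 824, 0]) cube([74, 74, 654]);


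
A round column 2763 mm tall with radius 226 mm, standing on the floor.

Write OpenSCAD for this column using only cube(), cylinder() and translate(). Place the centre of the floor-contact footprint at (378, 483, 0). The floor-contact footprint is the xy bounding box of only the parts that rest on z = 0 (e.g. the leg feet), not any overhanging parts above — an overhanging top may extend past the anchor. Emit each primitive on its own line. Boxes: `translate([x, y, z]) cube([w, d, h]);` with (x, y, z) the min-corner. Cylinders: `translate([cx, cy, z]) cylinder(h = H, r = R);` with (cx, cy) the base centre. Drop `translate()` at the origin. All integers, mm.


translate([378, 483, 0]) cylinder(h = 2763, r = 226);


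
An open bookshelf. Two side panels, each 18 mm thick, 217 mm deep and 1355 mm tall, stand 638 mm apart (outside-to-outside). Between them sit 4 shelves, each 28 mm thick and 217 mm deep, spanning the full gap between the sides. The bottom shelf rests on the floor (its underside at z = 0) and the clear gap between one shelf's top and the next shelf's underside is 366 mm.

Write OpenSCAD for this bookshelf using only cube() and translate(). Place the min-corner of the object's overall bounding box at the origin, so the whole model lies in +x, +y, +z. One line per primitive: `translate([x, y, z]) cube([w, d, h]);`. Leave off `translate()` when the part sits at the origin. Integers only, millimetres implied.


cube([18, 217, 1355]);
translate([620, 0, 0]) cube([18, 217, 1355]);
translate([18, 0, 0]) cube([602, 217, 28]);
translate([18, 0, 394]) cube([602, 217, 28]);
translate([18, 0, 788]) cube([602, 217, 28]);
translate([18, 0, 1182]) cube([602, 217, 28]);


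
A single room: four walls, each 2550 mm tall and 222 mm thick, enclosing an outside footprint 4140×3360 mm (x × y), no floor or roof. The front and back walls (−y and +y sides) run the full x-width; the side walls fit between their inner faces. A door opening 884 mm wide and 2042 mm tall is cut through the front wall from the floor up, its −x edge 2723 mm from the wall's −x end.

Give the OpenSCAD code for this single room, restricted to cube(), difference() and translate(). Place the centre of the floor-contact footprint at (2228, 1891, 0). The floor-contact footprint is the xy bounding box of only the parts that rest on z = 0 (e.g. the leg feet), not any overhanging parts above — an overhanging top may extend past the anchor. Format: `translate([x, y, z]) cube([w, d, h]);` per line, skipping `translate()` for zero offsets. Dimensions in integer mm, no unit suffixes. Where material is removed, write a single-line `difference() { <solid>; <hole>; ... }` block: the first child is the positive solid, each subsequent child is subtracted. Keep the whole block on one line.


difference() { translate([158, 211, 0]) cube([4140, 222, 2550]); translate([2881, 211, 0]) cube([884, 222, 2042]); }
translate([158, 3349, 0]) cube([4140, 222, 2550]);
translate([158, 433, 0]) cube([222, 2916, 2550]);
translate([4076, 433, 0]) cube([222, 2916, 2550]);


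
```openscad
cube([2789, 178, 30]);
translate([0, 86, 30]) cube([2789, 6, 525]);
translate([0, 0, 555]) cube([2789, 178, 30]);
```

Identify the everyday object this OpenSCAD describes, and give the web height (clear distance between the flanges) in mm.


An I-beam. The web height is 525 mm.

Two wide flanges with a thin centred web — an I-beam. Overall 585 mm minus two 30 mm flanges gives a web of 585 − 2·30 = 525 mm.


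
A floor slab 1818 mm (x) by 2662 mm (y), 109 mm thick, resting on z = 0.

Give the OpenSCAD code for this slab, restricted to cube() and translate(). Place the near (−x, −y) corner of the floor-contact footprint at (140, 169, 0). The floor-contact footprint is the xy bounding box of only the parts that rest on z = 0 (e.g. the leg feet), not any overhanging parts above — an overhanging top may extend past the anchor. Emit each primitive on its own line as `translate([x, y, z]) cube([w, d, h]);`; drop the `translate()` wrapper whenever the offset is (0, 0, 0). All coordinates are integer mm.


translate([140, 169, 0]) cube([1818, 2662, 109]);


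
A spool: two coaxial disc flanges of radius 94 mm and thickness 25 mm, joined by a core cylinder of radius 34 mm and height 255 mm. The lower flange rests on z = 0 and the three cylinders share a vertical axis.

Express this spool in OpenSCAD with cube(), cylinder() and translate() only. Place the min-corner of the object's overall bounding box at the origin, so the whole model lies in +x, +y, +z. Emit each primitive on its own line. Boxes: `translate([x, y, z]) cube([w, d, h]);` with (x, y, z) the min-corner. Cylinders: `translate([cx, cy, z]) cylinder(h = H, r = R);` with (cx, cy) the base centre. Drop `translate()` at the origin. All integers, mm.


translate([94, 94, 0]) cylinder(h = 25, r = 94);
translate([94, 94, 25]) cylinder(h = 255, r = 34);
translate([94, 94, 280]) cylinder(h = 25, r = 94);


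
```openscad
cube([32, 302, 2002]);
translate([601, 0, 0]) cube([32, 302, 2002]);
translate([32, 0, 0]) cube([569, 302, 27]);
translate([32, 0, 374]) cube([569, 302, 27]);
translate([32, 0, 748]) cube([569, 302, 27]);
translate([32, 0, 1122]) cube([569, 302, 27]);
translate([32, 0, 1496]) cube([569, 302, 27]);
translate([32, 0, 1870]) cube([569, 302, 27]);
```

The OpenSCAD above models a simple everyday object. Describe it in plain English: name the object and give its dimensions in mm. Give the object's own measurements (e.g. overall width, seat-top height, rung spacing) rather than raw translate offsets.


An open bookshelf. Two side panels, each 32 mm thick, 302 mm deep and 2002 mm tall, stand 633 mm apart (outside-to-outside). Between them sit 6 shelves, each 27 mm thick and 302 mm deep, spanning the full gap between the sides. The bottom shelf rests on the floor (its underside at z = 0) and the clear gap between one shelf's top and the next shelf's underside is 347 mm.


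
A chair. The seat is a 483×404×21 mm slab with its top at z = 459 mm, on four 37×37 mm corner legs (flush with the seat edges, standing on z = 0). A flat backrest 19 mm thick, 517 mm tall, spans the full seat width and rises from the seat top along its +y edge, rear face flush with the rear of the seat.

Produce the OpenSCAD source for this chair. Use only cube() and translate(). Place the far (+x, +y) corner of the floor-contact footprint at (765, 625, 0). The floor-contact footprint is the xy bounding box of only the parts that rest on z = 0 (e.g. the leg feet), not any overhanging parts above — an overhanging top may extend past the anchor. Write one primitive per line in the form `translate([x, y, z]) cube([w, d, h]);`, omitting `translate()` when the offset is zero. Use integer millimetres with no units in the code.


translate([282, 221, 438]) cube([483, 404, 21]);
translate([282, 221, 0]) cube([37, 37, 438]);
translate([728, 221, 0]) cube([37, 37, 438]);
translate([282, 588, 0]) cube([37, 37, 438]);
translate([728, 588, 0]) cube([37, 37, 438]);
translate([282, 606, 459]) cube([483, 19, 517]);


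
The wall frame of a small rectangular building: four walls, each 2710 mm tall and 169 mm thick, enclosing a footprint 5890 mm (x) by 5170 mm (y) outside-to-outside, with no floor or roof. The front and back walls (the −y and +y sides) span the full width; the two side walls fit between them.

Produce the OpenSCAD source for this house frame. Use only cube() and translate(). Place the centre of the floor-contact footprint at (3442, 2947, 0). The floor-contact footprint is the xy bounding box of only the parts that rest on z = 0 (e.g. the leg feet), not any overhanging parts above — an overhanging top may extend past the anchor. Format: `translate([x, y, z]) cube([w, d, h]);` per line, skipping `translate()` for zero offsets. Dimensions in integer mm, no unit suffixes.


translate([497, 362, 0]) cube([5890, 169, 2710]);
translate([497, 5363, 0]) cube([5890, 169, 2710]);
translate([497, 531, 0]) cube([169, 4832, 2710]);
translate([6218, 531, 0]) cube([169, 4832, 2710]);


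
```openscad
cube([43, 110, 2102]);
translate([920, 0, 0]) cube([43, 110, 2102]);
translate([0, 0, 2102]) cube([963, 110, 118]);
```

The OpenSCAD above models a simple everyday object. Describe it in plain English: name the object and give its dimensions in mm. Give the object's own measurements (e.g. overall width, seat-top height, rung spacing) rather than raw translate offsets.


A door frame. The clear opening is 877 mm wide and 2102 mm high. Two 43 mm wide jambs, 110 mm deep, stand either side of the opening from the floor to the top of the opening. A 118 mm thick head sits across the top of both jambs, spanning the full outside width of the frame.


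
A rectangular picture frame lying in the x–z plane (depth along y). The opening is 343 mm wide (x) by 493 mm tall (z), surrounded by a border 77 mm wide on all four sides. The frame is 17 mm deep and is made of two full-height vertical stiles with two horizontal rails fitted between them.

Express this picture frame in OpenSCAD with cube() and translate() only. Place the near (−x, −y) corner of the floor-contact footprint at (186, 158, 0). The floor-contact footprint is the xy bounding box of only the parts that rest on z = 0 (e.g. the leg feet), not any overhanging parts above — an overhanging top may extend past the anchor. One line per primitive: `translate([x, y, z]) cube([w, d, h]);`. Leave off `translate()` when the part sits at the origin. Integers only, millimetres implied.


translate([186, 158, 0]) cube([77, 17, 647]);
translate([606, 158, 0]) cube([77, 17, 647]);
translate([263, 158, 0]) cube([343, 17, 77]);
translate([263, 158, 570]) cube([343, 17, 77]);


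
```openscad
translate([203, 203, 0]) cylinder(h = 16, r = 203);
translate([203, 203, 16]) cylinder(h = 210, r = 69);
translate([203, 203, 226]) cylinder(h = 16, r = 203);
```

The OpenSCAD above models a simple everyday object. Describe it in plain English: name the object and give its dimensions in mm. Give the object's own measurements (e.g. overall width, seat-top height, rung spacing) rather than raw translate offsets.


A spool: two coaxial disc flanges of radius 203 mm and thickness 16 mm, joined by a core cylinder of radius 69 mm and height 210 mm. The lower flange rests on z = 0 and the three cylinders share a vertical axis.


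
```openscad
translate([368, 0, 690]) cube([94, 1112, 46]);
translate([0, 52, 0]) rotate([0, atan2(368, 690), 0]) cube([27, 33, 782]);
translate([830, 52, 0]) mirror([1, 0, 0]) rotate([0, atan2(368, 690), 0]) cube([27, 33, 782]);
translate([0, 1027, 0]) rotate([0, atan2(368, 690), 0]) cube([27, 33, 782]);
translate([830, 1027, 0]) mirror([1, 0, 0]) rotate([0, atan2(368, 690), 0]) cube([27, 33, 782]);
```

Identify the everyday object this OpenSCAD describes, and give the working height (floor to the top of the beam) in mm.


A sawhorse. The overall height is 736 mm.

A beam across two mirrored pairs of raked legs — a sawhorse. The beam's underside is at z = 690 (matching the legs' vertical rise in atan2(368, 690)) and the beam is 46 mm tall, so its top is at 690 + 46 = 736 mm. The raked legs top out at the beam's underside, so that is the highest point.


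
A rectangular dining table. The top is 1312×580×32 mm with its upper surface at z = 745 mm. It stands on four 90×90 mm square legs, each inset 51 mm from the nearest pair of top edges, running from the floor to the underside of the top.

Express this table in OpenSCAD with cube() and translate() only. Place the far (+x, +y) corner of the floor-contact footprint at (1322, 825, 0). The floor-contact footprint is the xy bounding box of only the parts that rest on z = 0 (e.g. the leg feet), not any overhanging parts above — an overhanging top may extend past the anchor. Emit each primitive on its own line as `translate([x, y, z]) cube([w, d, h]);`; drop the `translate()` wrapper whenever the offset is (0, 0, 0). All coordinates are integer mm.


translate([61, 296, 713]) cube([1312, 580, 32]);
translate([112, 347, 0]) cube([90, 90, 713]);
translate([1232, 347, 0]) cube([90, 90, 713]);
translate([112, 735, 0]) cube([90, 90, 713]);
translate([1232, 735, 0]) cube([90, 90, 713]);


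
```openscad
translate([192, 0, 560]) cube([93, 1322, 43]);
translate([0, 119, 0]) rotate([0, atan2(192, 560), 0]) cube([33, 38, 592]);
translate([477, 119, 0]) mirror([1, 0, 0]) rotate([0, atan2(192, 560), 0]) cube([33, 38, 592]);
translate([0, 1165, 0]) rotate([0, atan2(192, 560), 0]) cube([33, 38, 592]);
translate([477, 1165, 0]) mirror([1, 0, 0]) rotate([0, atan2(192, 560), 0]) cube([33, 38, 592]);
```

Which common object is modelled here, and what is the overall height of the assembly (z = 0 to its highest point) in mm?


A sawhorse. The overall height is 603 mm.

A beam across two mirrored pairs of raked legs — a sawhorse. The beam's underside is at z = 560 (matching the legs' vertical rise in atan2(192, 560)) and the beam is 43 mm tall, so its top is at 560 + 43 = 603 mm. The raked legs top out at the beam's underside, so that is the highest point.


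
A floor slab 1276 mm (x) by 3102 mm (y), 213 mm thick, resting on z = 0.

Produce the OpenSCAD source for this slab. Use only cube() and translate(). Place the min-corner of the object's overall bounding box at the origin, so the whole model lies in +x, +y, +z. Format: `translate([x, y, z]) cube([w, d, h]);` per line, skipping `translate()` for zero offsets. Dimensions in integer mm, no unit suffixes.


cube([1276, 3102, 213]);


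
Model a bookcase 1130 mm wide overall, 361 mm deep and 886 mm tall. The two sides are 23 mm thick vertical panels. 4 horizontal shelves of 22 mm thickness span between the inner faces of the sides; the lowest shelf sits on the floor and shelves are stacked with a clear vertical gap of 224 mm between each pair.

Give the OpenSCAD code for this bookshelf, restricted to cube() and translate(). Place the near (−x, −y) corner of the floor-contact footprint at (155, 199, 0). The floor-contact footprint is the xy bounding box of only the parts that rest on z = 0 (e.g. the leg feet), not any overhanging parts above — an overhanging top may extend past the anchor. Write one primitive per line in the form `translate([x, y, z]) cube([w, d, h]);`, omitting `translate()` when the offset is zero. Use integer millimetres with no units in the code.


translate([155, 199, 0]) cube([23, 361, 886]);
translate([1262, 199, 0]) cube([23, 361, 886]);
translate([178, 199, 0]) cube([1084, 361, 22]);
translate([178, 199, 246]) cube([1084, 361, 22]);
translate([178, 199, 492]) cube([1084, 361, 22]);
translate([178, 199, 738]) cube([1084, 361, 22]);


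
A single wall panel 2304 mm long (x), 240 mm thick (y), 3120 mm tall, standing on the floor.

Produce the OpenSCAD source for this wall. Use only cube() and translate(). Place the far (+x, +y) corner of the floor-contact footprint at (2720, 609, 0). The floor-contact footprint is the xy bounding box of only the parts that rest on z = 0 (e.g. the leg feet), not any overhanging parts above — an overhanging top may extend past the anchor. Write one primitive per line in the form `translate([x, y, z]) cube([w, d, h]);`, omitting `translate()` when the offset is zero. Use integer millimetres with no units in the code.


translate([416, 369, 0]) cube([2304, 240, 3120]);


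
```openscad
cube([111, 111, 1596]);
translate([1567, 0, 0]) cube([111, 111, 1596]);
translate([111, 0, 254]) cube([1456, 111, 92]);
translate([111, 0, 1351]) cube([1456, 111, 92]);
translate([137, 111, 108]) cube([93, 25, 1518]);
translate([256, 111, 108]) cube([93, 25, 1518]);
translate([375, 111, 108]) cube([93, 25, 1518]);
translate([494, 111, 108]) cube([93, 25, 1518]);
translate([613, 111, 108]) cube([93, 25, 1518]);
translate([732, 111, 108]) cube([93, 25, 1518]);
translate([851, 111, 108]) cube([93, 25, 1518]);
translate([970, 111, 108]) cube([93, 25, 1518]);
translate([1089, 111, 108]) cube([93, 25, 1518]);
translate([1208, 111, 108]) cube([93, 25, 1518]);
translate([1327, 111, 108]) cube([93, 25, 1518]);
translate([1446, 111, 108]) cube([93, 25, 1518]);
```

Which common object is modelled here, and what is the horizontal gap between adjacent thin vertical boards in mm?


A fence section. The picket gap is 26 mm.

Two posts, two rails, 12 pickets — a fence section. Span 1456 mm holds 12 pickets of 93 mm with 13 equal gaps: ⌊(1456 − 12·93) / 13⌋ = 26 mm.


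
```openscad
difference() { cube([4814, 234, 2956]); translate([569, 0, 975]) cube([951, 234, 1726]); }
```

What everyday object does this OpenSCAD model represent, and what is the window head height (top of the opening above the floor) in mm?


A wall with a window opening. The window head height is 2701 mm.

A wall with a rectangular opening subtracted — a window. Sill at z = 975, opening 1726 mm tall, so the head is at 975 + 1726 = 2701 mm.


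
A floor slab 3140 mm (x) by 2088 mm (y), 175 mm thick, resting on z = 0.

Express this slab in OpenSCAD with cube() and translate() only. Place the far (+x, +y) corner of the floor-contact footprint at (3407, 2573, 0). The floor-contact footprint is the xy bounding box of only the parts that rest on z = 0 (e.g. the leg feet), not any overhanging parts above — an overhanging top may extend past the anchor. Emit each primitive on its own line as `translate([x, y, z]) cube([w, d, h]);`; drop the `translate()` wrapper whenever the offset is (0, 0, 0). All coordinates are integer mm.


translate([267, 485, 0]) cube([3140, 2088, 175]);


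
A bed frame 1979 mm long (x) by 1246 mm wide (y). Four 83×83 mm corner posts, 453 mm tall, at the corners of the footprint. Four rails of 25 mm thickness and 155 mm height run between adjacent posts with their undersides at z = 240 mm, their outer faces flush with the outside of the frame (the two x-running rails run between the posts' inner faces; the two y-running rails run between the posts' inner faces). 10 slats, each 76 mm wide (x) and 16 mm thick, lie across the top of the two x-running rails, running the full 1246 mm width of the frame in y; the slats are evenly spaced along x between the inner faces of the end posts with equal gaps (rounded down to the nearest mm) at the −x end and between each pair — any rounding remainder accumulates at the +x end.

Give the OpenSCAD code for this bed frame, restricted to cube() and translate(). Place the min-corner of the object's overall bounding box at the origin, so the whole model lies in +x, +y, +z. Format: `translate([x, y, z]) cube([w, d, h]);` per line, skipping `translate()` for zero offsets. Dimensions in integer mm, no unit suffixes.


cube([83, 83, 453]);
translate([0, 1163, 0]) cube([83, 83, 453]);
translate([1896, 0, 0]) cube([83, 83, 453]);
translate([1896, 1163, 0]) cube([83, 83, 453]);
translate([83, 0, 240]) cube([1813, 25, 155]);
translate([83, 1221, 240]) cube([1813, 25, 155]);
translate([0, 83, 240]) cube([25, 1080, 155]);
translate([1954, 83, 240]) cube([25, 1080, 155]);
translate([178, 0, 395]) cube([76, 1246, 16]);
translate([349, 0, 395]) cube([76, 1246, 16]);
translate([520, 0, 395]) cube([76, 1246, 16]);
translate([691, 0, 395]) cube([76, 1246, 16]);
translate([862, 0, 395]) cube([76, 1246, 16]);
translate([1033, 0, 395]) cube([76, 1246, 16]);
translate([1204, 0, 395]) cube([76, 1246, 16]);
translate([1375, 0, 395]) cube([76, 1246, 16]);
translate([1546, 0, 395]) cube([76, 1246, 16]);
translate([1717, 0, 395]) cube([76, 1246, 16]);


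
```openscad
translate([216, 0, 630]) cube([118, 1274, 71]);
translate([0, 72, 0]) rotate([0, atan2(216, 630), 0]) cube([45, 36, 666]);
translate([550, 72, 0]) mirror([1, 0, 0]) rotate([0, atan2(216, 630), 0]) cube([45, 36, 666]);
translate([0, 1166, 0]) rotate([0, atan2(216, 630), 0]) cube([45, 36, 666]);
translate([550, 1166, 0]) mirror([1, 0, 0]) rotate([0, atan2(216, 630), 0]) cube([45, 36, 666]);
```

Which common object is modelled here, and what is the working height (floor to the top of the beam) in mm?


A sawhorse. The overall height is 701 mm.

A beam across two mirrored pairs of raked legs — a sawhorse. The beam's underside is at z = 630 (matching the legs' vertical rise in atan2(216, 630)) and the beam is 71 mm tall, so its top is at 630 + 71 = 701 mm. The raked legs top out at the beam's underside, so that is the highest point.


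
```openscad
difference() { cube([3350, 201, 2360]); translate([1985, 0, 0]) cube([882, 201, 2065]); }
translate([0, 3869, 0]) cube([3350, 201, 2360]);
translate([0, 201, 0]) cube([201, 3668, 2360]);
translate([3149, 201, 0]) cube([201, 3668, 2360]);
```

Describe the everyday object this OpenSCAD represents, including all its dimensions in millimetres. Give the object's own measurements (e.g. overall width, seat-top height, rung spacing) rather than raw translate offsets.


A single room: four walls, each 2360 mm tall and 201 mm thick, enclosing an outside footprint 3350×4070 mm (x × y), no floor or roof. The front and back walls (−y and +y sides) run the full x-width; the side walls fit between their inner faces. A door opening 882 mm wide and 2065 mm tall is cut through the front wall from the floor up, its −x edge 1985 mm from the wall's −x end.


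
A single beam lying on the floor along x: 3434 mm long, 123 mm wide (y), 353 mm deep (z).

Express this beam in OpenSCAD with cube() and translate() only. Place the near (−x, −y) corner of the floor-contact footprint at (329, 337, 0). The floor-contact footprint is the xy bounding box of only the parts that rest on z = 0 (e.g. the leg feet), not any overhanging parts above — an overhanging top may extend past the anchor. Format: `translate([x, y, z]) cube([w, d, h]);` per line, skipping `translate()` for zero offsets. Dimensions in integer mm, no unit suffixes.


translate([329, 337, 0]) cube([3434, 123, 353]);


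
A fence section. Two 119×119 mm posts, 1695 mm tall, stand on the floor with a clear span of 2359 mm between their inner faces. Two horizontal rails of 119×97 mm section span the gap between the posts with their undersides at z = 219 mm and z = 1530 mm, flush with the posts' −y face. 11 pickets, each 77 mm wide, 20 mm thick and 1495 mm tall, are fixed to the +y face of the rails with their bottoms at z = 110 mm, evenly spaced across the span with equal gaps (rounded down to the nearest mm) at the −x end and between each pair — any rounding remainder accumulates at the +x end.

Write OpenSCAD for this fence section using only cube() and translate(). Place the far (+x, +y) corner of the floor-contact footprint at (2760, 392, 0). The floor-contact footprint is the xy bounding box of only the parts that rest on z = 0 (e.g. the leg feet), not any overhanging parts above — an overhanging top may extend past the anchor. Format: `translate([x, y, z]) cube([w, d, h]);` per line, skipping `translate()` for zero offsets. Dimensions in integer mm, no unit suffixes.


translate([163, 273, 0]) cube([119, 119, 1695]);
translate([2641, 273, 0]) cube([119, 119, 1695]);
translate([282, 273, 219]) cube([2359, 119, 97]);
translate([282, 273, 1530]) cube([2359, 119, 97]);
translate([408, 392, 110]) cube([77, 20, 1495]);
translate([611, 392, 110]) cube([77, 20, 1495]);
translate([814, 392, 110]) cube([77, 20, 1495]);
translate([1017, 392, 110]) cube([77, 20, 1495]);
translate([1220, 392, 110]) cube([77, 20, 1495]);
translate([1423, 392, 110]) cube([77, 20, 1495]);
translate([1626, 392, 110]) cube([77, 20, 1495]);
translate([1829, 392, 110]) cube([77, 20, 1495]);
translate([2032, 392, 110]) cube([77, 20, 1495]);
translate([2235, 392, 110]) cube([77, 20, 1495]);
translate([2438, 392, 110]) cube([77, 20, 1495]);


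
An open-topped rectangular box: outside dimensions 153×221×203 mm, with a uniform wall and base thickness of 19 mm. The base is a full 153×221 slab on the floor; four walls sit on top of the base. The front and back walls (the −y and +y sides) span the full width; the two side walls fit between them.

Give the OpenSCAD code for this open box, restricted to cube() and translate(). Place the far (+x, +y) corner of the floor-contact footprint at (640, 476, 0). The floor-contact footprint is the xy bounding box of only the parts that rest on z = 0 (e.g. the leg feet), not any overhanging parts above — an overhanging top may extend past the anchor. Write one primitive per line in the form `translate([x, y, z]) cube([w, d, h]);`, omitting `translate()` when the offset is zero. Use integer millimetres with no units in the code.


translate([487, 255, 0]) cube([153, 221, 19]);
translate([487, 255, 19]) cube([153, 19, 184]);
translate([487, 457, 19]) cube([153, 19, 184]);
translate([487, 274, 19]) cube([19, 183, 184]);
translate([621, 274, 19]) cube([19, 183, 184]);


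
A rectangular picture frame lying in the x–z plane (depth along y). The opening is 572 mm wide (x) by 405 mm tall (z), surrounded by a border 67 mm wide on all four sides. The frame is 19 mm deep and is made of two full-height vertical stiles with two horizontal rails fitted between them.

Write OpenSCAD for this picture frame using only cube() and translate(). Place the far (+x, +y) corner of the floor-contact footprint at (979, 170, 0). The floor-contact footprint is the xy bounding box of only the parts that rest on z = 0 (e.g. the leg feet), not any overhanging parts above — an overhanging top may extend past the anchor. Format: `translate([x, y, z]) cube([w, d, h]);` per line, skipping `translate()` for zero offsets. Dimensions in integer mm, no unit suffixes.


translate([273, 151, 0]) cube([67, 19, 539]);
translate([912, 151, 0]) cube([67, 19, 539]);
translate([340, 151, 0]) cube([572, 19, 67]);
translate([340, 151, 472]) cube([572, 19, 67]);


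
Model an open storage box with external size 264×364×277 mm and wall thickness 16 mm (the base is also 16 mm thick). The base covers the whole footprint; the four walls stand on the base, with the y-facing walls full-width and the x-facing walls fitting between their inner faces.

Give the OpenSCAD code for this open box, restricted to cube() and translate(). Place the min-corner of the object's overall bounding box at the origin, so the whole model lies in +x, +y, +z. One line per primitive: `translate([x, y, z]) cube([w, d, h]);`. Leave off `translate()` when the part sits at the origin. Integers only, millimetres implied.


cube([264, 364, 16]);
translate([0, 0, 16]) cube([264, 16, 261]);
translate([0, 348, 16]) cube([264, 16, 261]);
translate([0, 16, 16]) cube([16, 332, 261]);
translate([248, 16, 16]) cube([16, 332, 261]);


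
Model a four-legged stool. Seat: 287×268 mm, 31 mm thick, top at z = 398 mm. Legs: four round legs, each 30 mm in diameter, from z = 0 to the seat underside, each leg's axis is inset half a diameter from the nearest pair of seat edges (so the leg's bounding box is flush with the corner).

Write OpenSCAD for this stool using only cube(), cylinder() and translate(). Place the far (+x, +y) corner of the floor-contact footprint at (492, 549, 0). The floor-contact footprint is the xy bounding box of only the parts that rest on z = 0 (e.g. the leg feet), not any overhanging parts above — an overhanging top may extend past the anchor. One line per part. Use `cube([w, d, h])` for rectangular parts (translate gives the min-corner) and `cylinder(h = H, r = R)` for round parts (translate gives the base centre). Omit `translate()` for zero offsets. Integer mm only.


translate([205, 281, 367]) cube([287, 268, 31]);
translate([220, 296, 0]) cylinder(h = 367, r = 15);
translate([477, 296, 0]) cylinder(h = 367, r = 15);
translate([220, 534, 0]) cylinder(h = 367, r = 15);
translate([477, 534, 0]) cylinder(h = 367, r = 15);


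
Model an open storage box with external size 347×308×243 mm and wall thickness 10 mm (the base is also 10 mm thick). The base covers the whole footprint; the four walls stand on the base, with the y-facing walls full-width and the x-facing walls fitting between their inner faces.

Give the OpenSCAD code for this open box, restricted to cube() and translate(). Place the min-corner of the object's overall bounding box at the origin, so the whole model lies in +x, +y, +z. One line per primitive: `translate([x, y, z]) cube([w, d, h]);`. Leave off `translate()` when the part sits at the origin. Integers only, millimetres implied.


cube([347, 308, 10]);
translate([0, 0, 10]) cube([347, 10, 233]);
translate([0, 298, 10]) cube([347, 10, 233]);
translate([0, 10, 10]) cube([10, 288, 233]);
translate([337, 10, 10]) cube([10, 288, 233]);


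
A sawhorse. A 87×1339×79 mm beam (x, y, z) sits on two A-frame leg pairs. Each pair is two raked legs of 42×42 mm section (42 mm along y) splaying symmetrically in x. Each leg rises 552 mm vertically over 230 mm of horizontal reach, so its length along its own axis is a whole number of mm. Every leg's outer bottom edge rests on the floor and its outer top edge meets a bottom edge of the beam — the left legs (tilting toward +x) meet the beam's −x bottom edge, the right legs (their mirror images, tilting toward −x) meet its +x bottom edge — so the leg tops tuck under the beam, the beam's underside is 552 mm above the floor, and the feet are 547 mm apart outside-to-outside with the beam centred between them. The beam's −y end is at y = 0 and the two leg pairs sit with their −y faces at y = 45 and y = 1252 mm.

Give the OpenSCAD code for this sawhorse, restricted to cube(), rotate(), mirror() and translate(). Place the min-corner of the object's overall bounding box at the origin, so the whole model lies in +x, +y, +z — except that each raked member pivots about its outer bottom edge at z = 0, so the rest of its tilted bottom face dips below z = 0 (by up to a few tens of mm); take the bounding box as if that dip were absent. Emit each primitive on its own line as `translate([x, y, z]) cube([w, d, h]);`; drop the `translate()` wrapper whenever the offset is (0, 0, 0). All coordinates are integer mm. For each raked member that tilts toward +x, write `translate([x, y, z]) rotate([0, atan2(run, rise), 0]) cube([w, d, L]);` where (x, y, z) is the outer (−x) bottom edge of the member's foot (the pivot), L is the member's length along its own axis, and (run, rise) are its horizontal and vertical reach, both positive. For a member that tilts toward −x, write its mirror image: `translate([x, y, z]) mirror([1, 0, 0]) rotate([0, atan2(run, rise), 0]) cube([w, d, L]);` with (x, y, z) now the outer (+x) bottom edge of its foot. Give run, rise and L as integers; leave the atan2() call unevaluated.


translate([230, 0, 552]) cube([87, 1339, 79]);
translate([0, 45, 0]) rotate([0, atan2(230, 552), 0]) cube([42, 42, 598]);
translate([547, 45, 0]) mirror([1, 0, 0]) rotate([0, atan2(230, 552), 0]) cube([42, 42, 598]);
translate([0, 1252, 0]) rotate([0, atan2(230, 552), 0]) cube([42, 42, 598]);
translate([547, 1252, 0]) mirror([1, 0, 0]) rotate([0, atan2(230, 552), 0]) cube([42, 42, 598]);


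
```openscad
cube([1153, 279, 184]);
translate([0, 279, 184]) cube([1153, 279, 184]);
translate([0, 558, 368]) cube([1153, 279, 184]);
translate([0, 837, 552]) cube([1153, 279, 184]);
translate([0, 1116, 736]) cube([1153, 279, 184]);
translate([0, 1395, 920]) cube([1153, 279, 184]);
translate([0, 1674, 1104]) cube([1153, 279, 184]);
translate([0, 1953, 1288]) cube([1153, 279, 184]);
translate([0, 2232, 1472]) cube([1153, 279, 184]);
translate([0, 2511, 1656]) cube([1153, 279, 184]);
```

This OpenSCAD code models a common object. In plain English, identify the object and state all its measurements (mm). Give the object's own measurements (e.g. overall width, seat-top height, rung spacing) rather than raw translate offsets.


A straight staircase of 10 solid steps. Each step is 1153 mm wide (x), 279 mm deep (y, the going) and 184 mm tall (the rise). The first step rests on the floor; each subsequent step sits one going further in +y and one rise higher in +z, directly behind and above the previous step with no overlap.
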